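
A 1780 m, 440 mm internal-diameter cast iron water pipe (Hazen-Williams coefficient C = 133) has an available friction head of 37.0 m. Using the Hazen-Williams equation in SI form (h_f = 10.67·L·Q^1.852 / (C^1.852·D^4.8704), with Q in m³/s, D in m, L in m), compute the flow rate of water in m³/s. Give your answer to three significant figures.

Rearranging: Q = [h_f·C^1.852·D^4.8704 / (10.67·L)]^(1/1.852)
Q = [37.0·133^1.852·0.440^4.8704 / (10.67·1780)]^0.540 = 0.5281 m³/s

Q ≈ 0.528 m³/s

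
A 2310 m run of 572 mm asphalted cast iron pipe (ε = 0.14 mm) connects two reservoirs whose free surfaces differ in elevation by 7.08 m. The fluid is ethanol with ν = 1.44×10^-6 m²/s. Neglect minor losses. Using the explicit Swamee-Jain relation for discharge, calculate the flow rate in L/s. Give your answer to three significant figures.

Swamee-Jain (Type II): Q = -0.965·√(gD⁵h_f/L)·ln[ε/(3.7D) + √(3.17ν²L/(gD³h_f))]
√(gD⁵h_f/L) = √(9.81·0.572⁵·7.08/2310) = 0.04291
ε/(3.7D) = 6.62×10^-5; √(3.17ν²L/(gD³h_f)) = 3.42×10^-5
Q = -0.965·0.04291·ln(1.003×10^-4) = 0.3812 m³/s
Check: V = 1.48 m/s, Re = 5.89×10^5, f = 0.01572, h_f = 7.12 m ≈ 7.08 m ✓

Q ≈ 381 L/s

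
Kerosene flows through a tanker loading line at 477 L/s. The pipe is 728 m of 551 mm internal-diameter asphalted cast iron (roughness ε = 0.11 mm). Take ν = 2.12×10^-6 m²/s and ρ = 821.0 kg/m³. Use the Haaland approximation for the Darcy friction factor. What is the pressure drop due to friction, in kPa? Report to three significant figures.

Δp ≈ 33.1 kPa

V = 4Q/(πD²) = 4·0.477/(π·0.551²) = 2.000 m/s
Re = VD/ν = 2.000·0.551/2.12×10^-6 = 5.20×10^5 → turbulent
ε/D = 0.11/551 = 2.00×10^-4
Haaland: f = 0.01524
h_f = f(L/D)V²/(2g) = 0.01524·(728/0.551)·2.000²/(2·9.81) = 4.106 m
Δp = ρg·h_f = 821.0·9.81·4.106 = 33.07 kPa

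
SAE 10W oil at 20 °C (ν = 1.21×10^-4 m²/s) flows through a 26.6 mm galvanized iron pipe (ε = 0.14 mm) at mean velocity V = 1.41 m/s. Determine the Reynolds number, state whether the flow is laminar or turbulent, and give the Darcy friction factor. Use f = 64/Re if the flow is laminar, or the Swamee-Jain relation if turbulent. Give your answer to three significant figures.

Re = VD/ν = 1.410·0.0266/1.21×10^-4 = 310
Re < 2300 → laminar → f = 64/Re = 0.2065

Re ≈ 310; laminar; f = 64/Re ≈ 0.206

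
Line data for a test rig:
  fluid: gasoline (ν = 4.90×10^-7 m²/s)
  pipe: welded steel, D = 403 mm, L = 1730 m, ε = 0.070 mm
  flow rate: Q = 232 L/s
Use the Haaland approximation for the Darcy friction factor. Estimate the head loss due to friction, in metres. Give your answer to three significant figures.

V = 4Q/(πD²) = 4·0.232/(π·0.403²) = 1.819 m/s
Re = VD/ν = 1.819·0.403/4.90×10^-7 = 1.50×10^6 → turbulent
ε/D = 0.070/403 = 1.74×10^-4
Haaland: f = 0.01402
h_f = f(L/D)V²/(2g) = 0.01402·(1730/0.403)·1.819²/(2·9.81) = 10.14 m

h_f ≈ 10.1 m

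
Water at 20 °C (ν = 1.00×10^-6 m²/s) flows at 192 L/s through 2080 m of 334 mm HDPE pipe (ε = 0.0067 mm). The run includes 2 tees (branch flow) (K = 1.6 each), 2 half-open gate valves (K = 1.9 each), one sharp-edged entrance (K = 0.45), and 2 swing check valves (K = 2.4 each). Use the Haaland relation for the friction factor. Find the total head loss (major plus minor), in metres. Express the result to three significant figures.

V = 4Q/(πD²) = 2.191 m/s; V²/2g = 0.2448 m
Re = 7.32×10^5, ε/D = 2.01×10^-5 → f = 0.01252 (Haaland)
Major: h_f = f(L/D)·V²/2g = 0.01252·6228·0.2448 = 19.09 m
Minor: ΣK = 12.2; h_m = ΣK·V²/2g = 2.998 m
Total H_L = 19.09 + 2.998 = 22.09 m

H_L ≈ 22.1 m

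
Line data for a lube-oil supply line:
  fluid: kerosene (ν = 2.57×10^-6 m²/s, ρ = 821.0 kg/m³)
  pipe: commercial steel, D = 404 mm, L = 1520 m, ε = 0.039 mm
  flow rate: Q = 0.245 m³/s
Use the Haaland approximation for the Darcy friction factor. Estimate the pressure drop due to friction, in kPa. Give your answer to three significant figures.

Δp ≈ 85.7 kPa

V = 4Q/(πD²) = 4·0.245/(π·0.404²) = 1.911 m/s
Re = VD/ν = 1.911·0.404/2.57×10^-6 = 3.00×10^5 → turbulent
ε/D = 0.039/404 = 9.65×10^-5
Haaland: f = 0.01520
h_f = f(L/D)V²/(2g) = 0.01520·(1520/0.404)·1.911²/(2·9.81) = 10.64 m
Δp = ρg·h_f = 821.0·9.81·10.64 = 85.73 kPa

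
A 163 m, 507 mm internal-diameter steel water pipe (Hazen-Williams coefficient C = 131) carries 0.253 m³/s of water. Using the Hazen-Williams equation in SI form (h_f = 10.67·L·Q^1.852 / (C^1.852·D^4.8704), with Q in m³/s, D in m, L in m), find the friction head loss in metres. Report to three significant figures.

h_f = 10.67·163·0.253^1.852 / (131^1.852·0.507^4.8704) = 0.4472 m

h_f ≈ 0.447 m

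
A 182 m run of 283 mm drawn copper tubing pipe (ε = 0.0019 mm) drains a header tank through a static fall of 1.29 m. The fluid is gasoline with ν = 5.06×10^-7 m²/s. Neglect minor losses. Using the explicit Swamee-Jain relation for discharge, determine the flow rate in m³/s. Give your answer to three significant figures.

Q ≈ 0.115 m³/s

Swamee-Jain (Type II): Q = -0.965·√(gD⁵h_f/L)·ln[ε/(3.7D) + √(3.17ν²L/(gD³h_f))]
√(gD⁵h_f/L) = √(9.81·0.283⁵·1.29/182) = 0.01123
ε/(3.7D) = 1.81×10^-6; √(3.17ν²L/(gD³h_f)) = 2.27×10^-5
Q = -0.965·0.01123·ln(2.451×10^-5) = 0.1151 m³/s
Check: V = 1.83 m/s, Re = 1.02×10^6, f = 0.01173, h_f = 1.29 m ≈ 1.29 m ✓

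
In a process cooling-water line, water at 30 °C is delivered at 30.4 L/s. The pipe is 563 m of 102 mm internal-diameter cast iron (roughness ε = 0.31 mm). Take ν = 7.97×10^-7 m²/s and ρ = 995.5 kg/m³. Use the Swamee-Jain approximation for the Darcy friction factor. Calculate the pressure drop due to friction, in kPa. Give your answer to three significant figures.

Δp ≈ 1010 kPa

V = 4Q/(πD²) = 4·0.0304/(π·0.102²) = 3.720 m/s
Re = VD/ν = 3.720·0.102/7.97×10^-7 = 4.76×10^5 → turbulent
ε/D = 0.31/102 = 0.00304
Swamee-Jain: f = 0.02666
h_f = f(L/D)V²/(2g) = 0.02666·(563/0.102)·3.720²/(2·9.81) = 103.8 m
Δp = ρg·h_f = 995.5·9.81·103.8 = 1014 kPa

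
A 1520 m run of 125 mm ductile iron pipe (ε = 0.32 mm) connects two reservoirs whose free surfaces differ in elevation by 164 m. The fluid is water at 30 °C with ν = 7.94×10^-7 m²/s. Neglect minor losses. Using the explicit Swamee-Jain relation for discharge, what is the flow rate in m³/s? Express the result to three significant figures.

Q ≈ 0.0397 m³/s

Swamee-Jain (Type II): Q = -0.965·√(gD⁵h_f/L)·ln[ε/(3.7D) + √(3.17ν²L/(gD³h_f))]
√(gD⁵h_f/L) = √(9.81·0.125⁵·164/1520) = 0.005683
ε/(3.7D) = 6.92×10^-4; √(3.17ν²L/(gD³h_f)) = 3.11×10^-5
Q = -0.965·0.005683·ln(7.230×10^-4) = 0.03966 m³/s
Check: V = 3.23 m/s, Re = 5.09×10^5, f = 0.02545, h_f = 165 m ≈ 164 m ✓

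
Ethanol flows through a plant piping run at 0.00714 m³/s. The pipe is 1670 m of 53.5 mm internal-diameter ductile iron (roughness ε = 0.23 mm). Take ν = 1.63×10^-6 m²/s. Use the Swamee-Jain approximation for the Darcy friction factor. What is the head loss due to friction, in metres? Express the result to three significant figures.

h_f ≈ 486 m

V = 4Q/(πD²) = 4·0.00714/(π·0.0535²) = 3.176 m/s
Re = VD/ν = 3.176·0.0535/1.63×10^-6 = 1.04×10^5 → turbulent
ε/D = 0.23/53.5 = 0.00430
Swamee-Jain: f = 0.03027
h_f = f(L/D)V²/(2g) = 0.03027·(1670/0.0535)·3.176²/(2·9.81) = 485.8 m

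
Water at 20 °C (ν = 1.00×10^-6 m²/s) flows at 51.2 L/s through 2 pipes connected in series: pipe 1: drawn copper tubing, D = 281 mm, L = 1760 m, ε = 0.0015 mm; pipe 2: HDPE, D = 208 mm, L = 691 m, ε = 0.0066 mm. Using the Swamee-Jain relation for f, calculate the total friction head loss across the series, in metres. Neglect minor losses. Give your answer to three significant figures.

Pipe 1: V = 0.8256 m/s, Re = 2.32×10^5, ε/D = 5.34×10^-6, f = 0.01515, h_1 = f(L/D)V²/2g = 3.296 m
Pipe 2: V = 1.507 m/s, Re = 3.13×10^5, ε/D = 3.17×10^-5, f = 0.01463, h_2 = f(L/D)V²/2g = 5.624 m
Series → Q common, losses add: H = Σh = 8.920 m

H ≈ 8.92 m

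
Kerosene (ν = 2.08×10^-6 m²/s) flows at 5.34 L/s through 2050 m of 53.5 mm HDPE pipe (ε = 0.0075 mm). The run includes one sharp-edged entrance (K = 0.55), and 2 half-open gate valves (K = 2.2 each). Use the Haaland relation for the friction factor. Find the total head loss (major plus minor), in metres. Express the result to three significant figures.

H_L ≈ 225 m

V = 4Q/(πD²) = 2.375 m/s; V²/2g = 0.2876 m
Re = 6.11×10^4, ε/D = 1.40×10^-4 → f = 0.02027 (Haaland)
Major: h_f = f(L/D)·V²/2g = 0.02027·38318·0.2876 = 223.4 m
Minor: ΣK = 4.95; h_m = ΣK·V²/2g = 1.424 m
Total H_L = 223.4 + 1.424 = 224.8 m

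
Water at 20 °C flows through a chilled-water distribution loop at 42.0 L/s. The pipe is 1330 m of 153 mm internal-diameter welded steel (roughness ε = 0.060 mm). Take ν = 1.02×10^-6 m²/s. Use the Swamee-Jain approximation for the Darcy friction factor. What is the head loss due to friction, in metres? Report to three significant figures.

h_f ≈ 40.5 m

V = 4Q/(πD²) = 4·0.0420/(π·0.153²) = 2.284 m/s
Re = VD/ν = 2.284·0.153/1.02×10^-6 = 3.43×10^5 → turbulent
ε/D = 0.060/153 = 3.92×10^-4
Swamee-Jain: f = 0.01750
h_f = f(L/D)V²/(2g) = 0.01750·(1330/0.153)·2.284²/(2·9.81) = 40.45 m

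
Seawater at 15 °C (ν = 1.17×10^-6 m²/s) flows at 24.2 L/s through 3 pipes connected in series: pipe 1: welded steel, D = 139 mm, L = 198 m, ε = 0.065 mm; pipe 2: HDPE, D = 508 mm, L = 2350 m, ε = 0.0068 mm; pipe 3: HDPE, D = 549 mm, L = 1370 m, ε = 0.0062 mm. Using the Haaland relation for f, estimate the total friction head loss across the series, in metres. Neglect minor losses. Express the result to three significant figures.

H ≈ 3.52 m

Pipe 1: V = 1.595 m/s, Re = 1.89×10^5, ε/D = 4.68×10^-4, f = 0.01856, h_1 = f(L/D)V²/2g = 3.426 m
Pipe 2: V = 0.1194 m/s, Re = 5.18×10^4, ε/D = 1.34×10^-5, f = 0.02058, h_2 = f(L/D)V²/2g = 0.06917 m
Pipe 3: V = 0.1022 m/s, Re = 4.80×10^4, ε/D = 1.13×10^-5, f = 0.02093, h_3 = f(L/D)V²/2g = 0.02783 m
Series → Q common, losses add: H = Σh = 3.523 m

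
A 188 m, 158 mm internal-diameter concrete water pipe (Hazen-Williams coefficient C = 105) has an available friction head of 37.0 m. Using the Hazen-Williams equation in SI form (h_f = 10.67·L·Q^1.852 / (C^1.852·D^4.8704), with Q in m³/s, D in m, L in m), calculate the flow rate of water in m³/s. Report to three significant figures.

Q ≈ 0.0949 m³/s

Rearranging: Q = [h_f·C^1.852·D^4.8704 / (10.67·L)]^(1/1.852)
Q = [37.0·105^1.852·0.158^4.8704 / (10.67·188)]^0.540 = 0.09494 m³/s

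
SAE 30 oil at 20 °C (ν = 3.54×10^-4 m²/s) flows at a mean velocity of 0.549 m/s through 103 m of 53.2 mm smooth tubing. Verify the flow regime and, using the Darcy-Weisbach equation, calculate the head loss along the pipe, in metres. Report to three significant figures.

Re = VD/ν = 0.549·0.05320/3.54×10^-4 = 82.5 → laminar (Re < 2300)
f = 64/Re = 0.7757
h_f = f(L/D)V²/(2g) = 0.7757·(103/0.05320)·0.549²/(2·9.81) = 23.07 m

h_f ≈ 23.1 m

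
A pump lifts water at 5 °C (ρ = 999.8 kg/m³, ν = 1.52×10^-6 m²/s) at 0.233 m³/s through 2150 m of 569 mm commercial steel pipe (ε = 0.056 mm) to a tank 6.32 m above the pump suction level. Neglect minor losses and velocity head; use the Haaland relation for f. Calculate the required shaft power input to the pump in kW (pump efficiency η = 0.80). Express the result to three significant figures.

P_shaft ≈ 25.0 kW

V = 4Q/(πD²) = 0.9163 m/s; Re = 3.43×10^5; ε/D = 9.84×10^-5; f = 0.01494
h_f = f(L/D)V²/2g = 2.415 m
Total head H = z + h_f = 6.32 + 2.415 = 8.735 m
P_hyd = ρgQH = 999.8·9.81·0.233·8.735 = 19.96 kW
P_shaft = P_hyd/η = 19.96/0.80 = 24.95 kW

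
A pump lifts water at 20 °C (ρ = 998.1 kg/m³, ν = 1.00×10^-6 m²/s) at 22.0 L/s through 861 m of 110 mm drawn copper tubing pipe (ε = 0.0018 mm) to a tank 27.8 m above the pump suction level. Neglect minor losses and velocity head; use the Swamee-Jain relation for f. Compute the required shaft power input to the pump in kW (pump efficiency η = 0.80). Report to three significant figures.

V = 4Q/(πD²) = 2.315 m/s; Re = 2.55×10^5; ε/D = 1.64×10^-5; f = 0.01500
h_f = f(L/D)V²/2g = 32.07 m
Total head H = z + h_f = 27.8 + 32.07 = 59.87 m
P_hyd = ρgQH = 998.1·9.81·0.0220·59.87 = 12.90 kW
P_shaft = P_hyd/η = 12.90/0.80 = 16.12 kW

P_shaft ≈ 16.1 kW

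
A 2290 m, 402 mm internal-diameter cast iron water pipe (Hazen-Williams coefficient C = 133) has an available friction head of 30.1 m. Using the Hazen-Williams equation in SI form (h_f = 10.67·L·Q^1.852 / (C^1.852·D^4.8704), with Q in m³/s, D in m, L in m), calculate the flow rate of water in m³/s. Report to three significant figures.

Q ≈ 0.325 m³/s

Rearranging: Q = [h_f·C^1.852·D^4.8704 / (10.67·L)]^(1/1.852)
Q = [30.1·133^1.852·0.402^4.8704 / (10.67·2290)]^0.540 = 0.3251 m³/s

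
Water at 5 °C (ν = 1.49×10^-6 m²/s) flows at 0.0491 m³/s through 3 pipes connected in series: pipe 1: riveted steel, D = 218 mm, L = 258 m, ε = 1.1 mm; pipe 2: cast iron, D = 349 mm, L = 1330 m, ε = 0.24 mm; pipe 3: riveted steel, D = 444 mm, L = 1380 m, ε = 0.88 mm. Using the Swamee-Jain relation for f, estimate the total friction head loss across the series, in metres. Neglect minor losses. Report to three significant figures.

Pipe 1: V = 1.315 m/s, Re = 1.92×10^5, ε/D = 0.00505, f = 0.03112, h_1 = f(L/D)V²/2g = 3.248 m
Pipe 2: V = 0.5133 m/s, Re = 1.20×10^5, ε/D = 6.88×10^-4, f = 0.02077, h_2 = f(L/D)V²/2g = 1.063 m
Pipe 3: V = 0.3171 m/s, Re = 9.45×10^4, ε/D = 0.00198, f = 0.02538, h_3 = f(L/D)V²/2g = 0.4043 m
Series → Q common, losses add: H = Σh = 4.716 m

H ≈ 4.72 m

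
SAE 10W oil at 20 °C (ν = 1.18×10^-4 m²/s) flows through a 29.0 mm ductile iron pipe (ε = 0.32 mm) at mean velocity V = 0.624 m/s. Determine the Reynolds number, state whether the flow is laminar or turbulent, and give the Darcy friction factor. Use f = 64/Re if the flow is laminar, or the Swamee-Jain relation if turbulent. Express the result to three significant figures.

Re = VD/ν = 0.6240·0.0290/1.18×10^-4 = 153
Re < 2300 → laminar → f = 64/Re = 0.4173

Re ≈ 153; laminar; f = 64/Re ≈ 0.417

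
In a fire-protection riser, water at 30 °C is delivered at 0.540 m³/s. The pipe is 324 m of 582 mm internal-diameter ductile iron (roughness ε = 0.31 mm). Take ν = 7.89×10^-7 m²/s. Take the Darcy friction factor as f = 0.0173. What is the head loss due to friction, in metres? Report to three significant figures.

h_f ≈ 2.02 m

V = 4Q/(πD²) = 4·0.540/(π·0.582²) = 2.030 m/s
h_f = f(L/D)V²/(2g) = 0.01730·(324/0.582)·2.030²/(2·9.81) = 2.022 m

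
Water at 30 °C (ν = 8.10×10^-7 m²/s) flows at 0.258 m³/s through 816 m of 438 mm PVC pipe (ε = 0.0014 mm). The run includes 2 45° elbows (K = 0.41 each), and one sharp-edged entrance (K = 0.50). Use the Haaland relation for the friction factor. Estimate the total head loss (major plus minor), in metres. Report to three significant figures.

V = 4Q/(πD²) = 1.712 m/s; V²/2g = 0.1494 m
Re = 9.26×10^5, ε/D = 3.20×10^-6 → f = 0.01179 (Haaland)
Major: h_f = f(L/D)·V²/2g = 0.01179·1863·0.1494 = 3.282 m
Minor: ΣK = 1.32; h_m = ΣK·V²/2g = 0.1973 m
Total H_L = 3.282 + 0.1973 = 3.479 m

H_L ≈ 3.48 m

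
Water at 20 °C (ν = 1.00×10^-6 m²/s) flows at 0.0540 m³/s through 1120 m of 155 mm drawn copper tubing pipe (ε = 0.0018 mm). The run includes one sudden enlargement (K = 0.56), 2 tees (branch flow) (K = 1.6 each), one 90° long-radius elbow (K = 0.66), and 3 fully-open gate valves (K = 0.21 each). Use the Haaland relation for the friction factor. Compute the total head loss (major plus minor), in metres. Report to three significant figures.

H_L ≈ 42.7 m

V = 4Q/(πD²) = 2.862 m/s; V²/2g = 0.4174 m
Re = 4.44×10^5, ε/D = 1.16×10^-5 → f = 0.01347 (Haaland)
Major: h_f = f(L/D)·V²/2g = 0.01347·7226·0.4174 = 40.63 m
Minor: ΣK = 5.05; h_m = ΣK·V²/2g = 2.108 m
Total H_L = 40.63 + 2.108 = 42.73 m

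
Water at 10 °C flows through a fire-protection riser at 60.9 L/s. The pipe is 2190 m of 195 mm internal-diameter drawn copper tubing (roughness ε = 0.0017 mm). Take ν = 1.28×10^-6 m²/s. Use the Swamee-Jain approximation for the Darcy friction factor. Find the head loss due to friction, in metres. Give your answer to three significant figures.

h_f ≈ 34.2 m

V = 4Q/(πD²) = 4·0.0609/(π·0.195²) = 2.039 m/s
Re = VD/ν = 2.039·0.195/1.28×10^-6 = 3.11×10^5 → turbulent
ε/D = 0.0017/195 = 8.72×10^-6
Swamee-Jain: f = 0.01439
h_f = f(L/D)V²/(2g) = 0.01439·(2190/0.195)·2.039²/(2·9.81) = 34.24 m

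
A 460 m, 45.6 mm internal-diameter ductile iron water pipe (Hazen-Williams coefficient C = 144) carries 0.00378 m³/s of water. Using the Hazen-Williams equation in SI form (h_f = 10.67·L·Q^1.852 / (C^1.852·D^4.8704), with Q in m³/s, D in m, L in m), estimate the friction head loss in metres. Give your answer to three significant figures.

h_f ≈ 54.8 m

h_f = 10.67·460·0.00378^1.852 / (144^1.852·0.0456^4.8704) = 54.77 m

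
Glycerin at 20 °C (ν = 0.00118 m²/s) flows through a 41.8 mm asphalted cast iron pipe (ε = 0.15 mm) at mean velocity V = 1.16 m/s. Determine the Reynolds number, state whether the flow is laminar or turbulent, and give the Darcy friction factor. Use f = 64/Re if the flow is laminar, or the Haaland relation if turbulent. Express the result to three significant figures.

Re ≈ 41.1; laminar; f = 64/Re ≈ 1.56

Re = VD/ν = 1.160·0.0418/0.00118 = 41.1
Re < 2300 → laminar → f = 64/Re = 1.557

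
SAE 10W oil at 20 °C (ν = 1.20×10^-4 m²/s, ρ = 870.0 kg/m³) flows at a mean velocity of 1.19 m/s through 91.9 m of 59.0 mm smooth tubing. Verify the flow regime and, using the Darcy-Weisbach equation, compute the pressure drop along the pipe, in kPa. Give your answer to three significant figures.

Re = VD/ν = 1.19·0.05900/1.20×10^-4 = 585 → laminar (Re < 2300)
f = 64/Re = 0.1094
h_f = f(L/D)V²/(2g) = 0.1094·(91.9/0.05900)·1.19²/(2·9.81) = 12.30 m
Δp = ρg·h_f = 870.0·9.81·12.30 = 105.0 kPa

Δp ≈ 105 kPa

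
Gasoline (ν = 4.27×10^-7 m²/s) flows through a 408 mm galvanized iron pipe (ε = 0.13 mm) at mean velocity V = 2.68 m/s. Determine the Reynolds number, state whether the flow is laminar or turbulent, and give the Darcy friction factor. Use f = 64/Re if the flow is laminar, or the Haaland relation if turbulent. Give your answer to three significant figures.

Re = VD/ν = 2.680·0.408/4.27×10^-7 = 2.56×10^6
Re > 4000 → turbulent; ε/D = 3.19×10^-4
Haaland: f = 0.01541

Re ≈ 2.56×10^6; turbulent; f ≈ 0.0154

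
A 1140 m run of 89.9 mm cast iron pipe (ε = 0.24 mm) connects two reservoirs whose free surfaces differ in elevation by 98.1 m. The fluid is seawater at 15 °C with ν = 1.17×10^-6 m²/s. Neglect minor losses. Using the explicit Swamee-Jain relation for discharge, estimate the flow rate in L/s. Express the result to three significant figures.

Q ≈ 15.3 L/s

Swamee-Jain (Type II): Q = -0.965·√(gD⁵h_f/L)·ln[ε/(3.7D) + √(3.17ν²L/(gD³h_f))]
√(gD⁵h_f/L) = √(9.81·0.0899⁵·98.1/1140) = 0.002226
ε/(3.7D) = 7.22×10^-4; √(3.17ν²L/(gD³h_f)) = 8.41×10^-5
Q = -0.965·0.002226·ln(8.056×10^-4) = 0.01531 m³/s
Check: V = 2.41 m/s, Re = 1.85×10^5, f = 0.02630, h_f = 98.8 m ≈ 98.1 m ✓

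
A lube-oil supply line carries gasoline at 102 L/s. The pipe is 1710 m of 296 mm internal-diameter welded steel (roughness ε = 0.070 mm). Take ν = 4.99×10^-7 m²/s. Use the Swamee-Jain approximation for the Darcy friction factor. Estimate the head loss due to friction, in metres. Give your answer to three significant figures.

h_f ≈ 9.87 m

V = 4Q/(πD²) = 4·0.102/(π·0.296²) = 1.482 m/s
Re = VD/ν = 1.482·0.296/4.99×10^-7 = 8.79×10^5 → turbulent
ε/D = 0.070/296 = 2.36×10^-4
Swamee-Jain: f = 0.01526
h_f = f(L/D)V²/(2g) = 0.01526·(1710/0.296)·1.482²/(2·9.81) = 9.871 m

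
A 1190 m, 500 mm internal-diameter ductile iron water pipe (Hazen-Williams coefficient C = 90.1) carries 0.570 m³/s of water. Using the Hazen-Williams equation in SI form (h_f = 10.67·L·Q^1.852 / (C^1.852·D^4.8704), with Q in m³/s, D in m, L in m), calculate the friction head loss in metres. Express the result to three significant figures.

h_f = 10.67·1190·0.570^1.852 / (90.1^1.852·0.500^4.8704) = 31.45 m

h_f ≈ 31.4 m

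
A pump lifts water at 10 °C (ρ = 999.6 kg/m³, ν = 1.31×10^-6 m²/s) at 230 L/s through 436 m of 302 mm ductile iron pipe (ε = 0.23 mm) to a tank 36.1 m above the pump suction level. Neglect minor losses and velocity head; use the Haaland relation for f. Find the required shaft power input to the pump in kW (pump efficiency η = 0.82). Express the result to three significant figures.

V = 4Q/(πD²) = 3.211 m/s; Re = 7.40×10^5; ε/D = 7.62×10^-4; f = 0.01887
h_f = f(L/D)V²/2g = 14.31 m
Total head H = z + h_f = 36.1 + 14.31 = 50.41 m
P_hyd = ρgQH = 999.6·9.81·0.230·50.41 = 113.7 kW
P_shaft = P_hyd/η = 113.7/0.82 = 138.7 kW

P_shaft ≈ 139 kW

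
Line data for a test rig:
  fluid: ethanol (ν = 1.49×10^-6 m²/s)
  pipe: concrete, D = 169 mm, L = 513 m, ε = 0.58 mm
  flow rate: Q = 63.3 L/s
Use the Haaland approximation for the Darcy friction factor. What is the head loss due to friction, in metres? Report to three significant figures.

h_f ≈ 34.0 m

V = 4Q/(πD²) = 4·0.0633/(π·0.169²) = 2.822 m/s
Re = VD/ν = 2.822·0.169/1.49×10^-6 = 3.20×10^5 → turbulent
ε/D = 0.58/169 = 0.00343
Haaland: f = 0.02758
h_f = f(L/D)V²/(2g) = 0.02758·(513/0.169)·2.822²/(2·9.81) = 33.98 m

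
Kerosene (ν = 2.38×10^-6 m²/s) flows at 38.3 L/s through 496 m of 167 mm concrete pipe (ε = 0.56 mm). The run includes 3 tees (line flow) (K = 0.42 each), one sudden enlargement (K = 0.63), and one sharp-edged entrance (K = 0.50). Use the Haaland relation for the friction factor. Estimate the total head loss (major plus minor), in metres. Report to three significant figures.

V = 4Q/(πD²) = 1.749 m/s; V²/2g = 0.1558 m
Re = 1.23×10^5, ε/D = 0.00335 → f = 0.02795 (Haaland)
Major: h_f = f(L/D)·V²/2g = 0.02795·2970·0.1558 = 12.94 m
Minor: ΣK = 2.39; h_m = ΣK·V²/2g = 0.3724 m
Total H_L = 12.94 + 0.3724 = 13.31 m

H_L ≈ 13.3 m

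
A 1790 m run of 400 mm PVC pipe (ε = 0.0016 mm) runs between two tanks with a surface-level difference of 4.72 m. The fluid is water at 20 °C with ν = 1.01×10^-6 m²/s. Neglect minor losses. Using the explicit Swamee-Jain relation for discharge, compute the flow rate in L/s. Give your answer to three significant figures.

Swamee-Jain (Type II): Q = -0.965·√(gD⁵h_f/L)·ln[ε/(3.7D) + √(3.17ν²L/(gD³h_f))]
√(gD⁵h_f/L) = √(9.81·0.400⁵·4.72/1790) = 0.01628
ε/(3.7D) = 1.08×10^-6; √(3.17ν²L/(gD³h_f)) = 4.42×10^-5
Q = -0.965·0.01628·ln(4.528×10^-5) = 0.1571 m³/s
Check: V = 1.25 m/s, Re = 4.95×10^5, f = 0.01318, h_f = 4.70 m ≈ 4.72 m ✓

Q ≈ 157 L/s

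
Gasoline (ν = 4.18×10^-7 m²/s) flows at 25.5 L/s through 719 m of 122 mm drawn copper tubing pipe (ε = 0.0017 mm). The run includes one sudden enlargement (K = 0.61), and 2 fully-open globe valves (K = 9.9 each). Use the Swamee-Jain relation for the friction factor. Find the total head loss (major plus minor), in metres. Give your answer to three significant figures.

V = 4Q/(πD²) = 2.181 m/s; V²/2g = 0.2425 m
Re = 6.37×10^5, ε/D = 1.39×10^-5 → f = 0.01280 (Swamee-Jain)
Major: h_f = f(L/D)·V²/2g = 0.01280·5893·0.2425 = 18.30 m
Minor: ΣK = 20.4; h_m = ΣK·V²/2g = 4.950 m
Total H_L = 18.30 + 4.950 = 23.25 m

H_L ≈ 23.2 m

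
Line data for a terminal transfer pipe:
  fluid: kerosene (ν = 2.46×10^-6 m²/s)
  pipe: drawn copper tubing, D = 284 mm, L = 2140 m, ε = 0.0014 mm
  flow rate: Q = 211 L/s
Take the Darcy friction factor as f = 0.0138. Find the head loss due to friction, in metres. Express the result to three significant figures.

h_f ≈ 58.8 m

V = 4Q/(πD²) = 4·0.211/(π·0.284²) = 3.331 m/s
h_f = f(L/D)V²/(2g) = 0.01380·(2140/0.284)·3.331²/(2·9.81) = 58.80 m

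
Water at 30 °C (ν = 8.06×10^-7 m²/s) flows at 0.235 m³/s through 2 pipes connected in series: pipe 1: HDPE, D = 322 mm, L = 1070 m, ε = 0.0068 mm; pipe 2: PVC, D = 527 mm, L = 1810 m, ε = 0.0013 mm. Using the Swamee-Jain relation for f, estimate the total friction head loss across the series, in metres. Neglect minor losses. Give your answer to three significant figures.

Pipe 1: V = 2.886 m/s, Re = 1.15×10^6, ε/D = 2.11×10^-5, f = 0.01188, h_1 = f(L/D)V²/2g = 16.75 m
Pipe 2: V = 1.077 m/s, Re = 7.04×10^5, ε/D = 2.47×10^-6, f = 0.01237, h_2 = f(L/D)V²/2g = 2.514 m
Series → Q common, losses add: H = Σh = 19.26 m

H ≈ 19.3 m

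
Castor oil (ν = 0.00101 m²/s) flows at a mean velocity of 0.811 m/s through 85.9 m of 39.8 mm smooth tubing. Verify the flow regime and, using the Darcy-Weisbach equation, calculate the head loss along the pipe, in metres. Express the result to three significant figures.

h_f ≈ 145 m

Re = VD/ν = 0.811·0.03980/0.00101 = 32.0 → laminar (Re < 2300)
f = 64/Re = 2.003
h_f = f(L/D)V²/(2g) = 2.003·(85.9/0.03980)·0.811²/(2·9.81) = 144.9 m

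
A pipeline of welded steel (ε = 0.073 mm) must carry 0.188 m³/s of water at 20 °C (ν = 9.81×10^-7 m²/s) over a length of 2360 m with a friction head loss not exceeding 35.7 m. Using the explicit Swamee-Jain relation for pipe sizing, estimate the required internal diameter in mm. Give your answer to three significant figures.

Swamee-Jain (Type III): D = 0.66·[ε^1.25·(LQ²/(gh_f))^4.75 + ν·Q^9.4·(L/(gh_f))^5.2]^0.04
LQ²/(gh_f) = 0.2382; L/(gh_f) = 6.739
Term 1 = ε^1.25·(…)^4.75 = 7.40×10^-9; Term 2 = ν·Q^9.4·(…)^5.2 = 3.00×10^-9
D = 0.66·(7.40×10^-9 + 3.00×10^-9)^0.04 = 0.3164 m = 316 mm
Check: V = 2.39 m/s, Re = 7.71×10^5, f = 0.01532, h_f = 33.3 m ≈ 35.7 m ✓

D ≈ 316 mm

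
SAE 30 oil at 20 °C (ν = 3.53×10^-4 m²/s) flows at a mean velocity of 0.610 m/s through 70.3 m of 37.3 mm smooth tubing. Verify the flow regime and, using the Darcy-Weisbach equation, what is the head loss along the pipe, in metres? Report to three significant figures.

Re = VD/ν = 0.610·0.03730/3.53×10^-4 = 64.5 → laminar (Re < 2300)
f = 64/Re = 0.9929
h_f = f(L/D)V²/(2g) = 0.9929·(70.3/0.03730)·0.610²/(2·9.81) = 35.49 m

h_f ≈ 35.5 m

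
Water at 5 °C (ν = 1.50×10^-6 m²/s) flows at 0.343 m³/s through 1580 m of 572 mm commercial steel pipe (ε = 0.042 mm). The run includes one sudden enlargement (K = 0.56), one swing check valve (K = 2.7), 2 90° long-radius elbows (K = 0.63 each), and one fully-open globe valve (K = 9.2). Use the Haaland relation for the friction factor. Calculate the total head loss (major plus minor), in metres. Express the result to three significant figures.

H_L ≈ 4.74 m

V = 4Q/(πD²) = 1.335 m/s; V²/2g = 0.09081 m
Re = 5.09×10^5, ε/D = 7.34×10^-5 → f = 0.01392 (Haaland)
Major: h_f = f(L/D)·V²/2g = 0.01392·2762·0.09081 = 3.493 m
Minor: ΣK = 13.7; h_m = ΣK·V²/2g = 1.246 m
Total H_L = 3.493 + 1.246 = 4.739 m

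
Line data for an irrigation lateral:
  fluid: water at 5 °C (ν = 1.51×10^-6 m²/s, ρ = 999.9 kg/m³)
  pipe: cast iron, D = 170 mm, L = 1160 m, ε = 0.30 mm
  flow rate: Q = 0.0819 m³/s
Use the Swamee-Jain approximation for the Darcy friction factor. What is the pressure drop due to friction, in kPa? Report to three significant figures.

V = 4Q/(πD²) = 4·0.0819/(π·0.170²) = 3.608 m/s
Re = VD/ν = 3.608·0.170/1.51×10^-6 = 4.06×10^5 → turbulent
ε/D = 0.30/170 = 0.00176
Swamee-Jain: f = 0.02328
h_f = f(L/D)V²/(2g) = 0.02328·(1160/0.170)·3.608²/(2·9.81) = 105.4 m
Δp = ρg·h_f = 999.9·9.81·105.4 = 1034 kPa

Δp ≈ 1030 kPa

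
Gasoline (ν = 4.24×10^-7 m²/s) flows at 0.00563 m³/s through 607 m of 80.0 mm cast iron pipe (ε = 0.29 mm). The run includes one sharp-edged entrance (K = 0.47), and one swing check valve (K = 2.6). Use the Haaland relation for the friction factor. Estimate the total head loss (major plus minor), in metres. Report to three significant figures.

V = 4Q/(πD²) = 1.120 m/s; V²/2g = 0.06394 m
Re = 2.11×10^5, ε/D = 0.00362 → f = 0.02817 (Haaland)
Major: h_f = f(L/D)·V²/2g = 0.02817·7588·0.06394 = 13.67 m
Minor: ΣK = 3.07; h_m = ΣK·V²/2g = 0.1963 m
Total H_L = 13.67 + 0.1963 = 13.86 m

H_L ≈ 13.9 m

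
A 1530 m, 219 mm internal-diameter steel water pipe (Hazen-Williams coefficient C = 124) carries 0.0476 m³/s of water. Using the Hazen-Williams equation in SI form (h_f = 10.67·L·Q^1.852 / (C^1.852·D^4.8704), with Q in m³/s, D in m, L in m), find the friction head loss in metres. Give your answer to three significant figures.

h_f = 10.67·1530·0.0476^1.852 / (124^1.852·0.219^4.8704) = 12.56 m

h_f ≈ 12.6 m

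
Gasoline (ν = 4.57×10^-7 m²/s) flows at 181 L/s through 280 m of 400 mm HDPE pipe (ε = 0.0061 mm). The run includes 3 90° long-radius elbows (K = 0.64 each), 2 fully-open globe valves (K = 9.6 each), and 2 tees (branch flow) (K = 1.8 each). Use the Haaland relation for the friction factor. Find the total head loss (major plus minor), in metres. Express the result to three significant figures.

V = 4Q/(πD²) = 1.440 m/s; V²/2g = 0.1057 m
Re = 1.26×10^6, ε/D = 1.53×10^-5 → f = 0.01148 (Haaland)
Major: h_f = f(L/D)·V²/2g = 0.01148·700.0·0.1057 = 0.8497 m
Minor: ΣK = 24.7; h_m = ΣK·V²/2g = 2.614 m
Total H_L = 0.8497 + 2.614 = 3.464 m

H_L ≈ 3.46 m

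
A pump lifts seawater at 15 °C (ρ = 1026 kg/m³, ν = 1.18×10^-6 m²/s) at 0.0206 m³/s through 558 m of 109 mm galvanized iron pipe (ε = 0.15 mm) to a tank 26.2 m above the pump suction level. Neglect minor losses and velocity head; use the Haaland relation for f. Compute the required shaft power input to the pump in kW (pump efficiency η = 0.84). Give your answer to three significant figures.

P_shaft ≈ 13.5 kW

V = 4Q/(πD²) = 2.208 m/s; Re = 2.04×10^5; ε/D = 0.00138; f = 0.02228
h_f = f(L/D)V²/2g = 28.34 m
Total head H = z + h_f = 26.2 + 28.34 = 54.54 m
P_hyd = ρgQH = 1026·9.81·0.0206·54.54 = 11.31 kW
P_shaft = P_hyd/η = 11.31/0.84 = 13.46 kW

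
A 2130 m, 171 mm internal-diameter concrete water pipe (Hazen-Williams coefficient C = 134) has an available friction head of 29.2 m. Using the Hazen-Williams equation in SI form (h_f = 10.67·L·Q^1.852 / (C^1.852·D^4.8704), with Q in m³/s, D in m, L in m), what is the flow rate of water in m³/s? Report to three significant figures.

Rearranging: Q = [h_f·C^1.852·D^4.8704 / (10.67·L)]^(1/1.852)
Q = [29.2·134^1.852·0.171^4.8704 / (10.67·2130)]^0.540 = 0.03539 m³/s

Q ≈ 0.0354 m³/s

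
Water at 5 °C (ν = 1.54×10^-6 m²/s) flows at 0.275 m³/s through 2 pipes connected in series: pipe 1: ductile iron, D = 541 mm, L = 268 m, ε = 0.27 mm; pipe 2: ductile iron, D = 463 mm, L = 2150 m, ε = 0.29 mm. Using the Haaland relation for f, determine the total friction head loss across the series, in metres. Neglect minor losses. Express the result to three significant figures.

Pipe 1: V = 1.196 m/s, Re = 4.20×10^5, ε/D = 4.99×10^-4, f = 0.01772, h_1 = f(L/D)V²/2g = 0.6402 m
Pipe 2: V = 1.633 m/s, Re = 4.91×10^5, ε/D = 6.26×10^-4, f = 0.01835, h_2 = f(L/D)V²/2g = 11.59 m
Series → Q common, losses add: H = Σh = 12.23 m

H ≈ 12.2 m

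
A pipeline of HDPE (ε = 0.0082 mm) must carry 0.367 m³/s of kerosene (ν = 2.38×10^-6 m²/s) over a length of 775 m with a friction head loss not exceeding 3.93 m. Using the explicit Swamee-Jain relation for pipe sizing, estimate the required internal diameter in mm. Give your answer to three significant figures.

Swamee-Jain (Type III): D = 0.66·[ε^1.25·(LQ²/(gh_f))^4.75 + ν·Q^9.4·(L/(gh_f))^5.2]^0.04
LQ²/(gh_f) = 2.708; L/(gh_f) = 20.10
Term 1 = ε^1.25·(…)^4.75 = 4.98×10^-5; Term 2 = ν·Q^9.4·(…)^5.2 = 0.00115
D = 0.66·(4.98×10^-5 + 0.00115)^0.04 = 0.5043 m = 504 mm
Check: V = 1.84 m/s, Re = 3.89×10^5, f = 0.01392, h_f = 3.68 m ≈ 3.93 m ✓

D ≈ 504 mm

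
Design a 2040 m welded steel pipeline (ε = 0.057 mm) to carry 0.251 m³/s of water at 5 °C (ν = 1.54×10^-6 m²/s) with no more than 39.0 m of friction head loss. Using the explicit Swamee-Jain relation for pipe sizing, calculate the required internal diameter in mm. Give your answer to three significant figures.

Swamee-Jain (Type III): D = 0.66·[ε^1.25·(LQ²/(gh_f))^4.75 + ν·Q^9.4·(L/(gh_f))^5.2]^0.04
LQ²/(gh_f) = 0.3359; L/(gh_f) = 5.332
Term 1 = ε^1.25·(…)^4.75 = 2.78×10^-8; Term 2 = ν·Q^9.4·(…)^5.2 = 2.11×10^-8
D = 0.66·(2.78×10^-8 + 2.11×10^-8)^0.04 = 0.3366 m = 337 mm
Check: V = 2.82 m/s, Re = 6.17×10^5, f = 0.01494, h_f = 36.7 m ≈ 39.0 m ✓

D ≈ 337 mm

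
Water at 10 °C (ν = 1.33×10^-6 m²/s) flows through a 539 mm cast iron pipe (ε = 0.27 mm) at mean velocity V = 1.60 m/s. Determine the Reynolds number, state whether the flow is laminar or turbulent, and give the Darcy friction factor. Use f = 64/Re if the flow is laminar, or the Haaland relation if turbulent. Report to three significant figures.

Re ≈ 6.48×10^5; turbulent; f ≈ 0.0174

Re = VD/ν = 1.600·0.539/1.33×10^-6 = 6.48×10^5
Re > 4000 → turbulent; ε/D = 5.01×10^-4
Haaland: f = 0.01740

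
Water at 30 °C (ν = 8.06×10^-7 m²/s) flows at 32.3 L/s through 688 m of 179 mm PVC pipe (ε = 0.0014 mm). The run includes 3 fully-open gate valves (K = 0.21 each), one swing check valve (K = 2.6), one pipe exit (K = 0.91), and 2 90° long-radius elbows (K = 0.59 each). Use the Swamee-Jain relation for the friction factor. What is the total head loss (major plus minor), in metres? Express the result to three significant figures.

V = 4Q/(πD²) = 1.284 m/s; V²/2g = 0.08397 m
Re = 2.85×10^5, ε/D = 7.82×10^-6 → f = 0.01460 (Swamee-Jain)
Major: h_f = f(L/D)·V²/2g = 0.01460·3844·0.08397 = 4.713 m
Minor: ΣK = 5.32; h_m = ΣK·V²/2g = 0.4467 m
Total H_L = 4.713 + 0.4467 = 5.159 m

H_L ≈ 5.16 m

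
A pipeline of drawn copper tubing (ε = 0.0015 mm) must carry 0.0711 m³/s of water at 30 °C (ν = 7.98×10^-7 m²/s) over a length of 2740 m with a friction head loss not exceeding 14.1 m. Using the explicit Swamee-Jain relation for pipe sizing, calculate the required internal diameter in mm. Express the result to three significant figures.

Swamee-Jain (Type III): D = 0.66·[ε^1.25·(LQ²/(gh_f))^4.75 + ν·Q^9.4·(L/(gh_f))^5.2]^0.04
LQ²/(gh_f) = 0.1001; L/(gh_f) = 19.81
Term 1 = ε^1.25·(…)^4.75 = 9.40×10^-13; Term 2 = ν·Q^9.4·(…)^5.2 = 7.13×10^-11
D = 0.66·(9.40×10^-13 + 7.13×10^-11)^0.04 = 0.2594 m = 259 mm
Check: V = 1.35 m/s, Re = 4.37×10^5, f = 0.01350, h_f = 13.2 m ≈ 14.1 m ✓

D ≈ 259 mm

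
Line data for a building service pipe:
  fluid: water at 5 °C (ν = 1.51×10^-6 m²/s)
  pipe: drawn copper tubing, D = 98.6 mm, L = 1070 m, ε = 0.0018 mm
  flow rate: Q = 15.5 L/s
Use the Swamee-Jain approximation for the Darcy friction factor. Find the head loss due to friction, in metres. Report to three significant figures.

h_f ≈ 38.7 m

V = 4Q/(πD²) = 4·0.0155/(π·0.0986²) = 2.030 m/s
Re = VD/ν = 2.030·0.0986/1.51×10^-6 = 1.33×10^5 → turbulent
ε/D = 0.0018/98.6 = 1.83×10^-5
Swamee-Jain: f = 0.01699
h_f = f(L/D)V²/(2g) = 0.01699·(1070/0.0986)·2.030²/(2·9.81) = 38.72 m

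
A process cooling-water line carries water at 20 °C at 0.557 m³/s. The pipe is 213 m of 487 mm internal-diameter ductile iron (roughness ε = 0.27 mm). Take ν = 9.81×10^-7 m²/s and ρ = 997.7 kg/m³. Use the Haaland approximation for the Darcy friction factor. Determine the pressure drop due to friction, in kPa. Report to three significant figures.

V = 4Q/(πD²) = 4·0.557/(π·0.487²) = 2.990 m/s
Re = VD/ν = 2.990·0.487/9.81×10^-7 = 1.48×10^6 → turbulent
ε/D = 0.27/487 = 5.54×10^-4
Haaland: f = 0.01741
h_f = f(L/D)V²/(2g) = 0.01741·(213/0.487)·2.990²/(2·9.81) = 3.469 m
Δp = ρg·h_f = 997.7·9.81·3.469 = 33.96 kPa

Δp ≈ 34.0 kPa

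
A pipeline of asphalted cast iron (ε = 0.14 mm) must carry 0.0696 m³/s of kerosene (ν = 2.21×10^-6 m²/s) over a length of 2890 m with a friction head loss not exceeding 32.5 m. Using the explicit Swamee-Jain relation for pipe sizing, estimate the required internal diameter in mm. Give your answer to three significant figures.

Swamee-Jain (Type III): D = 0.66·[ε^1.25·(LQ²/(gh_f))^4.75 + ν·Q^9.4·(L/(gh_f))^5.2]^0.04
LQ²/(gh_f) = 0.04391; L/(gh_f) = 9.065
Term 1 = ε^1.25·(…)^4.75 = 5.43×10^-12; Term 2 = ν·Q^9.4·(…)^5.2 = 2.77×10^-12
D = 0.66·(5.43×10^-12 + 2.77×10^-12)^0.04 = 0.2377 m = 238 mm
Check: V = 1.57 m/s, Re = 1.69×10^5, f = 0.01968, h_f = 30.0 m ≈ 32.5 m ✓

D ≈ 238 mm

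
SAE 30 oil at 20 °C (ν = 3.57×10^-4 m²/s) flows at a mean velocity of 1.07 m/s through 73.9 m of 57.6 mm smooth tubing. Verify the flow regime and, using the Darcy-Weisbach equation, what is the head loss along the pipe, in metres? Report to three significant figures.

Re = VD/ν = 1.07·0.05760/3.57×10^-4 = 173 → laminar (Re < 2300)
f = 64/Re = 0.3707
h_f = f(L/D)V²/(2g) = 0.3707·(73.9/0.05760)·1.07²/(2·9.81) = 27.75 m

h_f ≈ 27.8 m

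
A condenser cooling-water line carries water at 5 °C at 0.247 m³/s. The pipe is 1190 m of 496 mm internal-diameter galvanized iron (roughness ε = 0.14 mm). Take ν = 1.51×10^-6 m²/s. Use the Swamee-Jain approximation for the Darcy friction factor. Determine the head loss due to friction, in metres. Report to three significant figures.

V = 4Q/(πD²) = 4·0.247/(π·0.496²) = 1.278 m/s
Re = VD/ν = 1.278·0.496/1.51×10^-6 = 4.20×10^5 → turbulent
ε/D = 0.14/496 = 2.82×10^-4
Swamee-Jain: f = 0.01645
h_f = f(L/D)V²/(2g) = 0.01645·(1190/0.496)·1.278²/(2·9.81) = 3.286 m

h_f ≈ 3.29 m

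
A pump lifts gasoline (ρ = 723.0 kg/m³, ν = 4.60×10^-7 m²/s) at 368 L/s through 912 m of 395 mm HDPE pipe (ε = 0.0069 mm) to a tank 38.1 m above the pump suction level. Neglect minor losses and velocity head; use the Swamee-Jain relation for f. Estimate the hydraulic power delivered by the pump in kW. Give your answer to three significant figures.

P_hyd ≈ 129 kW

V = 4Q/(πD²) = 3.003 m/s; Re = 2.58×10^6; ε/D = 1.75×10^-5; f = 0.01067
h_f = f(L/D)V²/2g = 11.33 m
Total head H = z + h_f = 38.1 + 11.33 = 49.43 m
P_hyd = ρgQH = 723.0·9.81·0.368·49.43 = 129.0 kW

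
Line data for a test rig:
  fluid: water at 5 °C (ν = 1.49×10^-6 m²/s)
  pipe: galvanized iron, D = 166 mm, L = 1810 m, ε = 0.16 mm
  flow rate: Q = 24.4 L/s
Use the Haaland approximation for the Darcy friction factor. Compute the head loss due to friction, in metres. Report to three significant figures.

V = 4Q/(πD²) = 4·0.0244/(π·0.166²) = 1.127 m/s
Re = VD/ν = 1.127·0.166/1.49×10^-6 = 1.26×10^5 → turbulent
ε/D = 0.16/166 = 9.64×10^-4
Haaland: f = 0.02142
h_f = f(L/D)V²/(2g) = 0.02142·(1810/0.166)·1.127²/(2·9.81) = 15.13 m

h_f ≈ 15.1 m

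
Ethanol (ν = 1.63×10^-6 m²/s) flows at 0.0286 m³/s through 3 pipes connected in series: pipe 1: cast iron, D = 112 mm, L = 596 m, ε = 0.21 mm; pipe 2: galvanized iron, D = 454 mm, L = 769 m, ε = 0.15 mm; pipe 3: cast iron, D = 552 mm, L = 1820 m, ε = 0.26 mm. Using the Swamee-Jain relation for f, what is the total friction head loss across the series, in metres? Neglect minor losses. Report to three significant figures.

Pipe 1: V = 2.903 m/s, Re = 1.99×10^5, ε/D = 0.00187, f = 0.02413, h_1 = f(L/D)V²/2g = 55.15 m
Pipe 2: V = 0.1767 m/s, Re = 4.92×10^4, ε/D = 3.30×10^-4, f = 0.02210, h_2 = f(L/D)V²/2g = 0.05954 m
Pipe 3: V = 0.1195 m/s, Re = 4.05×10^4, ε/D = 4.71×10^-4, f = 0.02338, h_3 = f(L/D)V²/2g = 0.05611 m
Series → Q common, losses add: H = Σh = 55.27 m

H ≈ 55.3 m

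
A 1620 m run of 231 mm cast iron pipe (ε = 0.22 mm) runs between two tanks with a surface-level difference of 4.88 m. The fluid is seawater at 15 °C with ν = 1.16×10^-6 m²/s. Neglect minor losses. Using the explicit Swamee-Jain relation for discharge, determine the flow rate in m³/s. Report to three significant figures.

Swamee-Jain (Type II): Q = -0.965·√(gD⁵h_f/L)·ln[ε/(3.7D) + √(3.17ν²L/(gD³h_f))]
√(gD⁵h_f/L) = √(9.81·0.231⁵·4.88/1620) = 0.004409
ε/(3.7D) = 2.57×10^-4; √(3.17ν²L/(gD³h_f)) = 1.08×10^-4
Q = -0.965·0.004409·ln(3.656×10^-4) = 0.03367 m³/s
Check: V = 0.803 m/s, Re = 1.60×10^5, f = 0.02132, h_f = 4.92 m ≈ 4.88 m ✓

Q ≈ 0.0337 m³/s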